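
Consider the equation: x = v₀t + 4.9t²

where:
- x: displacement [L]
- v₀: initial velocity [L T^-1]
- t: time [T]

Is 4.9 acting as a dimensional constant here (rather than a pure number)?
Yes

x has dimensions [L], while t² alone has dimensions [T^2]. For the equation to balance, the factor 4.9 must carry dimensions [L T^-2] — it is a dimensional constant (a numerical value of a physical quantity with its units suppressed), not a pure number.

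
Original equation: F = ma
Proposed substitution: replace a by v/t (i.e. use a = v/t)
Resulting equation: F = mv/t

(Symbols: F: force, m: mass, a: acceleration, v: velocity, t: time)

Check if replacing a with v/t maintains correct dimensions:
Yes

[a] = [L T^-2] and [v/t] = [L T^-2]. These match, so the substitution replaces a quantity by one of the same dimensions and the result F = mv/t has LHS [L M T^-2] vs RHS [L M T^-2] — still consistent.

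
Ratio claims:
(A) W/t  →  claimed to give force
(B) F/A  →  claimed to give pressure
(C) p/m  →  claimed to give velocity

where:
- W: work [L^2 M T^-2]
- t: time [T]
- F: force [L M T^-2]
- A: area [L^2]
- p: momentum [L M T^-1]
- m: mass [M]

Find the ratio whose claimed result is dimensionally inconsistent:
(A) W/t does not give force

(A) W/t: [L^2 M T^-3] ≠ force [L M T^-2] ✗
(B) F/A: [L^-1 M T^-2] = pressure [L^-1 M T^-2] ✓
(C) p/m: [L T^-1] = velocity [L T^-1] ✓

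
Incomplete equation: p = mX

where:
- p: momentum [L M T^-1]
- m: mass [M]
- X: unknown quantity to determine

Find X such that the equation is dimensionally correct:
X = v (velocity), dimensions [L T^-1]

p has dimensions [L M T^-1]; the rest of the RHS (m) has dimensions [M].
So X must have dimensions [L T^-1] — X = v (velocity).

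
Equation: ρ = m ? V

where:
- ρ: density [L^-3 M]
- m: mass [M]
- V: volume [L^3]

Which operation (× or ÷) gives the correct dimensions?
division (÷): ρ = m ÷ V

ρ [L^-3 M]; m [M]; V [L^3].
m × V → [L^3 M] ✗
m ÷ V → [L^-3 M] ✓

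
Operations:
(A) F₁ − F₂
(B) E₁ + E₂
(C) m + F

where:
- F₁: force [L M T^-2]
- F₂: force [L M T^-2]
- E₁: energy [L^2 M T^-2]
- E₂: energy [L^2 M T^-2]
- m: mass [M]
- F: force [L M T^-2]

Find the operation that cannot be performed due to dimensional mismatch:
(C) m + F

(A) F₁ − F₂: F₁ [L M T^-2] and F₂ [L M T^-2] — same dimensions ✓
(B) E₁ + E₂: E₁ [L^2 M T^-2] and E₂ [L^2 M T^-2] — same dimensions ✓
(C) m + F: m [M] and F [L M T^-2] — different dimensions cannot be added/subtracted ✗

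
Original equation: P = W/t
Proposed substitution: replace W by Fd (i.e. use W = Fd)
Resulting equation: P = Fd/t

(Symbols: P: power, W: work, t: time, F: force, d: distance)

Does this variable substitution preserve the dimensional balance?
Yes

[W] = [L^2 M T^-2] and [Fd] = [L^2 M T^-2]. These match, so the substitution replaces a quantity by one of the same dimensions and the result P = Fd/t has LHS [L^2 M T^-3] vs RHS [L^2 M T^-3] — still consistent.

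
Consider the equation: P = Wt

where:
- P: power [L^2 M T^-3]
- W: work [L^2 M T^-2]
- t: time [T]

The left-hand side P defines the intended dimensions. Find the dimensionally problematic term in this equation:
The right-hand side term Wt

P has dimensions [L^2 M T^-3], but Wt has dimensions [L^2 M T^-1], so the term Wt is dimensionally wrong for P.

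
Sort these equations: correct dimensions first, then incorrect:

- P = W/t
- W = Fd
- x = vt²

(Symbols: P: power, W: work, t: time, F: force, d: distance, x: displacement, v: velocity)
Dimensionally correct: P = W/t, W = Fd
Dimensionally incorrect: x = vt²
Ordered (correct first, then incorrect): P = W/t, W = Fd, x = vt²

- P = W/t: LHS [L^2 M T^-3], RHS [L^2 M T^-3] → correct ✓
- W = Fd: LHS [L^2 M T^-2], RHS [L^2 M T^-2] → correct ✓
- x = vt²: LHS [L], RHS [L T] → incorrect ✗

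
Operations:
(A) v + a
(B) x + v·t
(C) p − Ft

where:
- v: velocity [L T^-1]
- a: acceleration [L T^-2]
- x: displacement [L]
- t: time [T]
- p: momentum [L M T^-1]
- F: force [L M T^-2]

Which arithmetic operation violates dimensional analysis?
(A) v + a

(A) v + a: v [L T^-1] and a [L T^-2] — different dimensions cannot be added/subtracted ✗
(B) x + v·t: x [L] and v·t [L] — same dimensions ✓
(C) p − Ft: p [L M T^-1] and Ft [L M T^-1] — same dimensions ✓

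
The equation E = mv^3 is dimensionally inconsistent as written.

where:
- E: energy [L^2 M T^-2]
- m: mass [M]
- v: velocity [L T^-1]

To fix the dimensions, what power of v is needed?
The exponent of v should be 2: E = mv^2

The LHS E has dimensions [L^2 M T^-2]; v has dimensions [L T^-1].
As written, the RHS mv^3 (exponent 3 on v) has dimensions [L^3 M T^-3], which does not match.
With exponent 2, the RHS mv^2 has dimensions [L^2 M T^-2], matching the LHS.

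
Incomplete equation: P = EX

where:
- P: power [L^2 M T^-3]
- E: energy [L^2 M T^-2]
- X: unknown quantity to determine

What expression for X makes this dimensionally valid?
X = f (inverse time / frequency (1/t)), dimensions [T^-1]

P has dimensions [L^2 M T^-3]; the rest of the RHS (E) has dimensions [L^2 M T^-2].
So X must have dimensions [T^-1] — X = f (inverse time / frequency (1/t)).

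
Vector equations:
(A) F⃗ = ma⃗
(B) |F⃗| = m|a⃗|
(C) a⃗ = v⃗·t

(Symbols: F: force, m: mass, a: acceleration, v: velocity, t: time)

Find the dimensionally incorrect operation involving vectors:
(C) a⃗ = v⃗·t

(A) F⃗ = ma⃗: LHS [L M T^-2], RHS [L M T^-2] ✓ — Force and acceleration are vectors, mass is a scalar
(B) |F⃗| = m|a⃗|: LHS [L M T^-2], RHS [L M T^-2] ✓ — magnitudes of vectors are scalars
(C) a⃗ = v⃗·t: LHS [L T^-2], RHS [L] ✗ — acceleration is velocity per time; should be v⃗/t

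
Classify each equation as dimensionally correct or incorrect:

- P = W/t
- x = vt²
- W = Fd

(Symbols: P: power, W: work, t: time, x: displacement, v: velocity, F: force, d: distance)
Dimensionally correct: P = W/t, W = Fd
Dimensionally incorrect: x = vt²
Ordered (correct first, then incorrect): P = W/t, W = Fd, x = vt²

- P = W/t: LHS [L^2 M T^-3], RHS [L^2 M T^-3] → correct ✓
- x = vt²: LHS [L], RHS [L T] → incorrect ✗
- W = Fd: LHS [L^2 M T^-2], RHS [L^2 M T^-2] → correct ✓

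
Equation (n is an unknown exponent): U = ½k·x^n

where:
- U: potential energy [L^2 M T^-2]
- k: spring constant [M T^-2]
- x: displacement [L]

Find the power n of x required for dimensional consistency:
n = 2

U has dimensions [L^2 M T^-2]; x has dimensions [L].
The rest of the RHS has dimensions [M T^-2], so x^n must supply [L^2].
With n = 2: ½k·x^2 has dimensions [L^2 M T^-2], matching the LHS ✓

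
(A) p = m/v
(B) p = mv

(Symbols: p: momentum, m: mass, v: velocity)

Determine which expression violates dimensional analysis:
(A)

(A) p = m/v: LHS [L M T^-1], RHS [L^-1 M T] ✗
(B) p = mv: LHS [L M T^-1], RHS [L M T^-1] ✓

Expression (A) p = m/v is dimensionally incorrect.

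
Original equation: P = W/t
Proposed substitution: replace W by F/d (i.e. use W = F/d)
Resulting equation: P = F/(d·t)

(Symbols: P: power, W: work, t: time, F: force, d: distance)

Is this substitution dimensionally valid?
No

[W] = [L^2 M T^-2] and [F/d] = [M T^-2]. These differ, so the substitution replaces a quantity by one of different dimensions and the result P = F/(d·t) has LHS [L^2 M T^-3] vs RHS [M T^-3] — inconsistent.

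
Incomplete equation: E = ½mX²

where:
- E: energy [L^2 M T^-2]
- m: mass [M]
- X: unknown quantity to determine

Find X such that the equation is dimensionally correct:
X = v (velocity), dimensions [L T^-1]

E has dimensions [L^2 M T^-2]; the rest of the RHS (½m) has dimensions [M].
So X² must have dimensions [L^2 T^-2], i.e. X has dimensions [L T^-1] — X = v (velocity).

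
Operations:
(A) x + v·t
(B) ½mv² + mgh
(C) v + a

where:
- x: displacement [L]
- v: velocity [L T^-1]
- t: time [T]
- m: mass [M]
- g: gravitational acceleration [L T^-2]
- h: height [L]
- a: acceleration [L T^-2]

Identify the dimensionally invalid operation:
(C) v + a

(A) x + v·t: x [L] and v·t [L] — same dimensions ✓
(B) ½mv² + mgh: ½mv² [L^2 M T^-2] and mgh [L^2 M T^-2] — same dimensions ✓
(C) v + a: v [L T^-1] and a [L T^-2] — different dimensions cannot be added/subtracted ✗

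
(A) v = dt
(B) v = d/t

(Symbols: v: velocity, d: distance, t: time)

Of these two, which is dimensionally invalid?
(A)

(A) v = dt: LHS [L T^-1], RHS [L T] ✗
(B) v = d/t: LHS [L T^-1], RHS [L T^-1] ✓

Expression (A) v = dt is dimensionally incorrect.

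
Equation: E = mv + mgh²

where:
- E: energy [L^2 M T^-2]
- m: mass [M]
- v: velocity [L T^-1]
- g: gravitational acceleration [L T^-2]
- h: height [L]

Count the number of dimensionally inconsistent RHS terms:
2

LHS E: [L^2 M T^-2]
- mv: [L M T^-1] ✗
- mgh²: [L^3 M T^-2] ✗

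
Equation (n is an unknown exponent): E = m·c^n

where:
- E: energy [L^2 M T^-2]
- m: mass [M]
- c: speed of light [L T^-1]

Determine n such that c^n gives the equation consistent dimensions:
n = 2

E has dimensions [L^2 M T^-2]; c has dimensions [L T^-1].
The rest of the RHS has dimensions [M], so c^n must supply [L^2 T^-2].
With n = 2: m·c^2 has dimensions [L^2 M T^-2], matching the LHS ✓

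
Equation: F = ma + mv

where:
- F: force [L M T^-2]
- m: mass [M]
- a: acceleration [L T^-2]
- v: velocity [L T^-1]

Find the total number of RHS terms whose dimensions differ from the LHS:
1

LHS F: [L M T^-2]
- ma: [L M T^-2] ✓
- mv: [L M T^-1] ✗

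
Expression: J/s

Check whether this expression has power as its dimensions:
Yes

The expression J/s has dimensions [L^2 M T^-3], which is exactly power [L^2 M T^-3].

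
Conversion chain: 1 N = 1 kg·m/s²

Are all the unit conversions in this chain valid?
The chain is correct (no errors).

Correct: Newton is defined as kg·m/s²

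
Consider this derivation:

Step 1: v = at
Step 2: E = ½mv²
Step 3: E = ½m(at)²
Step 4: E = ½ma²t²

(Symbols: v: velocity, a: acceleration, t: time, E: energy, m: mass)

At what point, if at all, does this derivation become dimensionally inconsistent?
No step introduces an error — all steps are dimensionally consistent.

Step 1: v = at → LHS [L T^-1], RHS [L T^-1] ✓
Step 2: E = ½mv² → LHS [L^2 M T^-2], RHS [L^2 M T^-2] ✓
Step 3: E = ½m(at)² → LHS [L^2 M T^-2], RHS [L^2 M T^-2] ✓
Step 4: E = ½ma²t² → LHS [L^2 M T^-2], RHS [L^2 M T^-2] ✓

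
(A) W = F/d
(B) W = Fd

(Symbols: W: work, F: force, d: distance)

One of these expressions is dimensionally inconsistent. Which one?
(A)

(A) W = F/d: LHS [L^2 M T^-2], RHS [M T^-2] ✗
(B) W = Fd: LHS [L^2 M T^-2], RHS [L^2 M T^-2] ✓

Expression (A) W = F/d is dimensionally incorrect.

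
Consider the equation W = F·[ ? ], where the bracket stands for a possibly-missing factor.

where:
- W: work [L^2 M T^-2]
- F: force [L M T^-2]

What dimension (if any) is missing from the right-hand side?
[L] — length (e.g. a distance d)

W has dimensions [L^2 M T^-2]; F has dimensions [L M T^-2].
The bracketed factor must supply [L^2 M T^-2] / [L M T^-2] = [L].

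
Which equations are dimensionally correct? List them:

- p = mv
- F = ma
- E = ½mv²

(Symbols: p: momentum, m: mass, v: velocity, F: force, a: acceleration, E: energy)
Dimensionally correct: p = mv, F = ma, E = ½mv²
Dimensionally incorrect: none
Ordered (correct first, then incorrect): p = mv, F = ma, E = ½mv²

- p = mv: LHS [L M T^-1], RHS [L M T^-1] → correct ✓
- F = ma: LHS [L M T^-2], RHS [L M T^-2] → correct ✓
- E = ½mv²: LHS [L^2 M T^-2], RHS [L^2 M T^-2] → correct ✓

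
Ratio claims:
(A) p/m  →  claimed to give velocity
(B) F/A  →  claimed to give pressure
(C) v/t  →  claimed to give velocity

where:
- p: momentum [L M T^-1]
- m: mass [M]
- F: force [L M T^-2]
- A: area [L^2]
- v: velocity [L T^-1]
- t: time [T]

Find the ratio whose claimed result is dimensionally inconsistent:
(C) v/t does not give velocity

(A) p/m: [L T^-1] = velocity [L T^-1] ✓
(B) F/A: [L^-1 M T^-2] = pressure [L^-1 M T^-2] ✓
(C) v/t: [L T^-2] ≠ velocity [L T^-1] ✗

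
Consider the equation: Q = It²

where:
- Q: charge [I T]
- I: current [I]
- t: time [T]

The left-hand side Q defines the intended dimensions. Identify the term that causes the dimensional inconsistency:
The right-hand side term It²

Q has dimensions [I T], but It² has dimensions [I T^2], so the term It² is dimensionally wrong for Q.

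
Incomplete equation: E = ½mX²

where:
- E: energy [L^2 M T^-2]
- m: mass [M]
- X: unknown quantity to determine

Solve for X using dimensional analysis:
X = v (velocity), dimensions [L T^-1]

E has dimensions [L^2 M T^-2]; the rest of the RHS (½m) has dimensions [M].
So X² must have dimensions [L^2 T^-2], i.e. X has dimensions [L T^-1] — X = v (velocity).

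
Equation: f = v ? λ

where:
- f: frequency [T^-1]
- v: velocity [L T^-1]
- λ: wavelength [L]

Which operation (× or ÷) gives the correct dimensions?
division (÷): f = v ÷ λ

f [T^-1]; v [L T^-1]; λ [L].
v × λ → [L^2 T^-1] ✗
v ÷ λ → [T^-1] ✓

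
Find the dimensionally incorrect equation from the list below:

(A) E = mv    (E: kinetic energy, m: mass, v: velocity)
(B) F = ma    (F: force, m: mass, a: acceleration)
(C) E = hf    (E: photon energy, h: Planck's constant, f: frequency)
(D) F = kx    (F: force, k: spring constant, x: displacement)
(A) E = mv

The equation (A) E = mv is dimensionally incorrect.

LHS (E): [L^2 M T^-2]
RHS (mv): [L M T^-1] ✗

The dimensions do not match. The other three equations balance.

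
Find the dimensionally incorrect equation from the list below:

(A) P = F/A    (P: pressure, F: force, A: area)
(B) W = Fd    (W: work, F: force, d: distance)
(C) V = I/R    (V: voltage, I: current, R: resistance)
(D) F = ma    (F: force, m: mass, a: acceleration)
(C) V = I/R

The equation (C) V = I/R is dimensionally incorrect.

LHS (V): [I^-1 L^2 M T^-3]
RHS (I/R): [I^3 L^-2 M^-1 T^3] ✗

The dimensions do not match. The other three equations balance.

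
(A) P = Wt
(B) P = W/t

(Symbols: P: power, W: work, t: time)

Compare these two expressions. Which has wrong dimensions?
(A)

(A) P = Wt: LHS [L^2 M T^-3], RHS [L^2 M T^-1] ✗
(B) P = W/t: LHS [L^2 M T^-3], RHS [L^2 M T^-3] ✓

Expression (A) P = Wt is dimensionally incorrect.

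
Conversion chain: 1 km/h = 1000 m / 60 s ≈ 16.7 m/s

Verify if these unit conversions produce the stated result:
The chain is incorrect (it contains an error).

Incorrect: 1 h = 3600 s, not 60 s (1 km/h ≈ 0.278 m/s)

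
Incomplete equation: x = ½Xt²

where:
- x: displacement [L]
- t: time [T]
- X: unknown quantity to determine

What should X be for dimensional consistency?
X = a (acceleration), dimensions [L T^-2]

x has dimensions [L]; the rest of the RHS (½ t²) has dimensions [T^2].
So X must have dimensions [L T^-2] — X = a (acceleration).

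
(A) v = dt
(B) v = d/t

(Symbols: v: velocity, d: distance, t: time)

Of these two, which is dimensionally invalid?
(A)

(A) v = dt: LHS [L T^-1], RHS [L T] ✗
(B) v = d/t: LHS [L T^-1], RHS [L T^-1] ✓

Expression (A) v = dt is dimensionally incorrect.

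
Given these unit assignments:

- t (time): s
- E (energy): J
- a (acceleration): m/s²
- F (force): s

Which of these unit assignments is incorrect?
F

The variable F (force) should have units N, not s.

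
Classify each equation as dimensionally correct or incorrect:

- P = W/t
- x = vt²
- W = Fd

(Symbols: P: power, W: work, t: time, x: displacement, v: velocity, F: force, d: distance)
Dimensionally correct: P = W/t, W = Fd
Dimensionally incorrect: x = vt²
Ordered (correct first, then incorrect): P = W/t, W = Fd, x = vt²

- P = W/t: LHS [L^2 M T^-3], RHS [L^2 M T^-3] → correct ✓
- x = vt²: LHS [L], RHS [L T] → incorrect ✗
- W = Fd: LHS [L^2 M T^-2], RHS [L^2 M T^-2] → correct ✓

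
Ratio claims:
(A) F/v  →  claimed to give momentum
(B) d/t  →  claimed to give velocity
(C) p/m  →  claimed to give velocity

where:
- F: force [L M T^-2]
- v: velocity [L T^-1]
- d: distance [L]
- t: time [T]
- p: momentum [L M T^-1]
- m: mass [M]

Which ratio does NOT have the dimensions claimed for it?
(A) F/v does not give momentum

(A) F/v: [M T^-1] ≠ momentum [L M T^-1] ✗
(B) d/t: [L T^-1] = velocity [L T^-1] ✓
(C) p/m: [L T^-1] = velocity [L T^-1] ✓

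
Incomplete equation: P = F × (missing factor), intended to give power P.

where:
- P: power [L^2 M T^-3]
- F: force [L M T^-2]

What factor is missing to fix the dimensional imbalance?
v (velocity), dimensions [L T^-1]

P has dimensions [L^2 M T^-3] and F has dimensions [L M T^-2].
The missing factor must have dimensions [L^2 M T^-3] / [L M T^-2] = [L T^-1], i.e. velocity (v).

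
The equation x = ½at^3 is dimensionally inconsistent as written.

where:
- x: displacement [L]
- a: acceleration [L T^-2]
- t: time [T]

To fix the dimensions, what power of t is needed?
The exponent of t should be 2: x = ½at^2

The LHS x has dimensions [L]; t has dimensions [T].
As written, the RHS ½at^3 (exponent 3 on t) has dimensions [L T], which does not match.
With exponent 2, the RHS ½at^2 has dimensions [L], matching the LHS.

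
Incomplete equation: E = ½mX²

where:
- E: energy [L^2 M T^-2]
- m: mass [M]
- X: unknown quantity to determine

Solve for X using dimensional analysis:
X = v (velocity), dimensions [L T^-1]

E has dimensions [L^2 M T^-2]; the rest of the RHS (½m) has dimensions [M].
So X² must have dimensions [L^2 T^-2], i.e. X has dimensions [L T^-1] — X = v (velocity).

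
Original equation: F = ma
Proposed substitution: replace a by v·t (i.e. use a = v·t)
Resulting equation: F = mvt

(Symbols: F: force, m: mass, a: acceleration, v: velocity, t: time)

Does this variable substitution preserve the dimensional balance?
No

[a] = [L T^-2] and [v·t] = [L]. These differ, so the substitution replaces a quantity by one of different dimensions and the result F = mvt has LHS [L M T^-2] vs RHS [L M] — inconsistent.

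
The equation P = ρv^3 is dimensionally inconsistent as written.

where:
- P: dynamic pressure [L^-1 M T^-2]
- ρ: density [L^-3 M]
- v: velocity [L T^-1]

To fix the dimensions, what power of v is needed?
The exponent of v should be 2: P = ρv^2

The LHS P has dimensions [L^-1 M T^-2]; v has dimensions [L T^-1].
As written, the RHS ρv^3 (exponent 3 on v) has dimensions [M T^-3], which does not match.
With exponent 2, the RHS ρv^2 has dimensions [L^-1 M T^-2], matching the LHS.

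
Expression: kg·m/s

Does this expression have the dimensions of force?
No

The expression kg·m/s has dimensions [L M T^-1], but force has dimensions [L M T^-2].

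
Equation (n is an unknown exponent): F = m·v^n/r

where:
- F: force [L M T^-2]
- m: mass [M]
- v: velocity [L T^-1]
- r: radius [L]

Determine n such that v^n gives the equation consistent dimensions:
n = 2

F has dimensions [L M T^-2]; v has dimensions [L T^-1].
The rest of the RHS has dimensions [L^-1 M], so v^n must supply [L^2 T^-2].
With n = 2: m·v^2/r has dimensions [L M T^-2], matching the LHS ✓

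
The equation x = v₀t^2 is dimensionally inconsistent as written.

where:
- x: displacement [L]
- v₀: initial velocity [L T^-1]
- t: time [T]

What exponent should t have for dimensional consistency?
The exponent of t should be 1: x = v₀t

The LHS x has dimensions [L]; t has dimensions [T].
As written, the RHS v₀t^2 (exponent 2 on t) has dimensions [L T], which does not match.
With exponent 1, the RHS v₀t has dimensions [L], matching the LHS.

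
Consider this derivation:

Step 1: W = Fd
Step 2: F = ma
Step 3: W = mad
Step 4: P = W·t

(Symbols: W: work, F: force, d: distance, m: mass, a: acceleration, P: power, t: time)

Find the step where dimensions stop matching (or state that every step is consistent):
Step 4

Step 1: W = Fd → LHS [L^2 M T^-2], RHS [L^2 M T^-2] ✓
Step 2: F = ma → LHS [L M T^-2], RHS [L M T^-2] ✓
Step 3: W = mad → LHS [L^2 M T^-2], RHS [L^2 M T^-2] ✓
Step 4: P = W·t → LHS [L^2 M T^-3], RHS [L^2 M T^-1] ✗

The first dimensional inconsistency appears in step 4: P = W·t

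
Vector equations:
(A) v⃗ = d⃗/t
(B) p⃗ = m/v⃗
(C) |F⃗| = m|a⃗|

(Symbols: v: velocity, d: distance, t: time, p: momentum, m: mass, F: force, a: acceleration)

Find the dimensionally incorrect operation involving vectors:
(B) p⃗ = m/v⃗

(A) v⃗ = d⃗/t: LHS [L T^-1], RHS [L T^-1] ✓ — displacement (vector) divided by time (scalar)
(B) p⃗ = m/v⃗: LHS [L M T^-1], RHS [L^-1 M T] ✗ — momentum is mass times velocity; should be mv⃗ (and division by a vector is undefined)
(C) |F⃗| = m|a⃗|: LHS [L M T^-2], RHS [L M T^-2] ✓ — magnitudes of vectors are scalars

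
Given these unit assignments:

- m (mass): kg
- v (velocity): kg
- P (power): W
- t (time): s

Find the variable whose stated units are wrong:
v

The variable v (velocity) should have units m/s, not kg.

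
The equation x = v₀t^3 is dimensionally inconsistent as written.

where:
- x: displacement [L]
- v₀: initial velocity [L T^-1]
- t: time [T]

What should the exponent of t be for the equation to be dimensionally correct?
The exponent of t should be 1: x = v₀t

The LHS x has dimensions [L]; t has dimensions [T].
As written, the RHS v₀t^3 (exponent 3 on t) has dimensions [L T^2], which does not match.
With exponent 1, the RHS v₀t has dimensions [L], matching the LHS.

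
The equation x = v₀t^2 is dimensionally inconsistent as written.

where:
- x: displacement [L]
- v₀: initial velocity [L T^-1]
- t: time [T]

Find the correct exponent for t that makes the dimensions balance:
The exponent of t should be 1: x = v₀t

The LHS x has dimensions [L]; t has dimensions [T].
As written, the RHS v₀t^2 (exponent 2 on t) has dimensions [L T], which does not match.
With exponent 1, the RHS v₀t has dimensions [L], matching the LHS.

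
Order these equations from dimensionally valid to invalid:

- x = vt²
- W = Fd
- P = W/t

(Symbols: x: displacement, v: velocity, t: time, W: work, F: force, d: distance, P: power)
Dimensionally correct: W = Fd, P = W/t
Dimensionally incorrect: x = vt²
Ordered (correct first, then incorrect): W = Fd, P = W/t, x = vt²

- x = vt²: LHS [L], RHS [L T] → incorrect ✗
- W = Fd: LHS [L^2 M T^-2], RHS [L^2 M T^-2] → correct ✓
- P = W/t: LHS [L^2 M T^-3], RHS [L^2 M T^-3] → correct ✓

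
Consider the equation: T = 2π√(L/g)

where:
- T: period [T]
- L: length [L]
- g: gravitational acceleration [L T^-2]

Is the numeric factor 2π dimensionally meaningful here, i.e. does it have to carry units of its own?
No

T has dimensions [T] and √(L/g) already has dimensions [T], so the equation balances without 2π contributing any dimensions. 2π is a pure (dimensionless) number; changing or removing it would not affect dimensional consistency.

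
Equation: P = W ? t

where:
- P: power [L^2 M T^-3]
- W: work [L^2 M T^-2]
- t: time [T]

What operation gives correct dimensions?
division (÷): P = W ÷ t

P [L^2 M T^-3]; W [L^2 M T^-2]; t [T].
W × t → [L^2 M T^-1] ✗
W ÷ t → [L^2 M T^-3] ✓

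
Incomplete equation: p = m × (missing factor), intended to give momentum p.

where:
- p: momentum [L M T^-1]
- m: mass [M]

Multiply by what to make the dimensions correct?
v (velocity), dimensions [L T^-1]

p has dimensions [L M T^-1] and m has dimensions [M].
The missing factor must have dimensions [L M T^-1] / [M] = [L T^-1], i.e. velocity (v).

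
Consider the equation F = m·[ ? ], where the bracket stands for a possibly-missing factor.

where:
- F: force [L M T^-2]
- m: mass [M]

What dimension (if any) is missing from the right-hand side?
[L T^-2] — acceleration (e.g. a)

F has dimensions [L M T^-2]; m has dimensions [M].
The bracketed factor must supply [L M T^-2] / [M] = [L T^-2].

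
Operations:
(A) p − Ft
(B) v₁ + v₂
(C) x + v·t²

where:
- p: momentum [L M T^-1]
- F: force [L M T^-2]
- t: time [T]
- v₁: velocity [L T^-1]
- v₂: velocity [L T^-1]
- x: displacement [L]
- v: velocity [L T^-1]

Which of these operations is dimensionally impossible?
(C) x + v·t²

(A) p − Ft: p [L M T^-1] and Ft [L M T^-1] — same dimensions ✓
(B) v₁ + v₂: v₁ [L T^-1] and v₂ [L T^-1] — same dimensions ✓
(C) x + v·t²: x [L] and v·t² [L T] — different dimensions cannot be added/subtracted ✗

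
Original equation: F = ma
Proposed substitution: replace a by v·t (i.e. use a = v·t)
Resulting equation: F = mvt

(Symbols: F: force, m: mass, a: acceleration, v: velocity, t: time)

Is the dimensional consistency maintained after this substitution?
No

[a] = [L T^-2] and [v·t] = [L]. These differ, so the substitution replaces a quantity by one of different dimensions and the result F = mvt has LHS [L M T^-2] vs RHS [L M] — inconsistent.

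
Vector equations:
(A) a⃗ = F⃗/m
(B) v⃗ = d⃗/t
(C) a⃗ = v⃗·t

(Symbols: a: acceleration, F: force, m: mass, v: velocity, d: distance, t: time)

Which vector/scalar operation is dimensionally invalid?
(C) a⃗ = v⃗·t

(A) a⃗ = F⃗/m: LHS [L T^-2], RHS [L T^-2] ✓ — force (vector) divided by mass (scalar)
(B) v⃗ = d⃗/t: LHS [L T^-1], RHS [L T^-1] ✓ — displacement (vector) divided by time (scalar)
(C) a⃗ = v⃗·t: LHS [L T^-2], RHS [L] ✗ — acceleration is velocity per time; should be v⃗/t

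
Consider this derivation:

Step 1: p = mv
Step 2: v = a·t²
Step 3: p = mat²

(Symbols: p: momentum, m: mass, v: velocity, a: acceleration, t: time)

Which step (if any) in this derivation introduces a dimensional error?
Step 2

Step 1: p = mv → LHS [L M T^-1], RHS [L M T^-1] ✓
Step 2: v = a·t² → LHS [L T^-1], RHS [L] ✗

The first dimensional inconsistency appears in step 2: v = a·t²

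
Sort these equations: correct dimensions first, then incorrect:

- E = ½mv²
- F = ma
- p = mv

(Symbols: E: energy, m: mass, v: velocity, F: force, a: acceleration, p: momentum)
Dimensionally correct: E = ½mv², F = ma, p = mv
Dimensionally incorrect: none
Ordered (correct first, then incorrect): E = ½mv², F = ma, p = mv

- E = ½mv²: LHS [L^2 M T^-2], RHS [L^2 M T^-2] → correct ✓
- F = ma: LHS [L M T^-2], RHS [L M T^-2] → correct ✓
- p = mv: LHS [L M T^-1], RHS [L M T^-1] → correct ✓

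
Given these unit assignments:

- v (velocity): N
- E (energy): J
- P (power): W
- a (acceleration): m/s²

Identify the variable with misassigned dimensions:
v

The variable v (velocity) should have units m/s, not N.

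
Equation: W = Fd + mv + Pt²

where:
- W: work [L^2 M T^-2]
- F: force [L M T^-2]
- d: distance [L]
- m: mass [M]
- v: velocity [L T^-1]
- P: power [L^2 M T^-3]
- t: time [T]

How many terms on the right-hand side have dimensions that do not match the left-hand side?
2

LHS W: [L^2 M T^-2]
- Fd: [L^2 M T^-2] ✓
- mv: [L M T^-1] ✗
- Pt²: [L^2 M T^-1] ✗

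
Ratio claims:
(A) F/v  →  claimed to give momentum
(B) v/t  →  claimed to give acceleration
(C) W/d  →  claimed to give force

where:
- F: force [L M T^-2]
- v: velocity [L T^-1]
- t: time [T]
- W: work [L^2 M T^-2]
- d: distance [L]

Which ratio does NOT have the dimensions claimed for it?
(A) F/v does not give momentum

(A) F/v: [M T^-1] ≠ momentum [L M T^-1] ✗
(B) v/t: [L T^-2] = acceleration [L T^-2] ✓
(C) W/d: [L M T^-2] = force [L M T^-2] ✓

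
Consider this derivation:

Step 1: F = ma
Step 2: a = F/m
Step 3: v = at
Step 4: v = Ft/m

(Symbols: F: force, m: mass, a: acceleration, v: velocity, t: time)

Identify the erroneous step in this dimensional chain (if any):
No step introduces an error — all steps are dimensionally consistent.

Step 1: F = ma → LHS [L M T^-2], RHS [L M T^-2] ✓
Step 2: a = F/m → LHS [L T^-2], RHS [L T^-2] ✓
Step 3: v = at → LHS [L T^-1], RHS [L T^-1] ✓
Step 4: v = Ft/m → LHS [L T^-1], RHS [L T^-1] ✓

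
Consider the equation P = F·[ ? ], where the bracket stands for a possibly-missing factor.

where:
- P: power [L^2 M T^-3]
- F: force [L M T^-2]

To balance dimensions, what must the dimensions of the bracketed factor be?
[L T^-1] — velocity (e.g. v)

P has dimensions [L^2 M T^-3]; F has dimensions [L M T^-2].
The bracketed factor must supply [L^2 M T^-3] / [L M T^-2] = [L T^-1].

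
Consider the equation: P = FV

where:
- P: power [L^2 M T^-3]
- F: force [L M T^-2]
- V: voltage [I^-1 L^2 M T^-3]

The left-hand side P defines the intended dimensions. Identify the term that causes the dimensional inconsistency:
The right-hand side term FV

P has dimensions [L^2 M T^-3], but FV has dimensions [I^-1 L^3 M^2 T^-5], so the term FV is dimensionally wrong for P.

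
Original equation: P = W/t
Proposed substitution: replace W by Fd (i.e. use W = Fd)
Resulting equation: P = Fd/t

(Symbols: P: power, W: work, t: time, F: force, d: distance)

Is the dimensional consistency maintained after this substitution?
Yes

[W] = [L^2 M T^-2] and [Fd] = [L^2 M T^-2]. These match, so the substitution replaces a quantity by one of the same dimensions and the result P = Fd/t has LHS [L^2 M T^-3] vs RHS [L^2 M T^-3] — still consistent.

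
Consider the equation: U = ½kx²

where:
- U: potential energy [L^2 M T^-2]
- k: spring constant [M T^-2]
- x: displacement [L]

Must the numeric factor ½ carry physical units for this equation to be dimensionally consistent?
No

U has dimensions [L^2 M T^-2] and kx² already has dimensions [L^2 M T^-2], so the equation balances without ½ contributing any dimensions. ½ is a pure (dimensionless) number; changing or removing it would not affect dimensional consistency.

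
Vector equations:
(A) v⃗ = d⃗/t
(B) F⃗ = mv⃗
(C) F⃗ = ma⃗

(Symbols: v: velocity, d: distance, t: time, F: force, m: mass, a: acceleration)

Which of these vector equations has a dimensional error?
(B) F⃗ = mv⃗

(A) v⃗ = d⃗/t: LHS [L T^-1], RHS [L T^-1] ✓ — displacement (vector) divided by time (scalar)
(B) F⃗ = mv⃗: LHS [L M T^-2], RHS [L M T^-1] ✗ — mass times velocity is momentum, not force; should be ma⃗
(C) F⃗ = ma⃗: LHS [L M T^-2], RHS [L M T^-2] ✓ — Force and acceleration are vectors, mass is a scalar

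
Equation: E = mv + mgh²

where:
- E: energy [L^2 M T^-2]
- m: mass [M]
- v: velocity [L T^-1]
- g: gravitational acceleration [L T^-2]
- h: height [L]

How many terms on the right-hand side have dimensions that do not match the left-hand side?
2

LHS E: [L^2 M T^-2]
- mv: [L M T^-1] ✗
- mgh²: [L^3 M T^-2] ✗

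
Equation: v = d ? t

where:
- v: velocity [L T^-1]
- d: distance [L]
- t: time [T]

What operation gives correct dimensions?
division (÷): v = d ÷ t

v [L T^-1]; d [L]; t [T].
d × t → [L T] ✗
d ÷ t → [L T^-1] ✓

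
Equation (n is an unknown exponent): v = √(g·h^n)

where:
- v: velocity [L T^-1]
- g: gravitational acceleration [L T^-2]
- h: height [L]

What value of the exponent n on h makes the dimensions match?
n = 1

v has dimensions [L T^-1]; h has dimensions [L].
With n = 1: √(g·h^1) has dimensions [L T^-1], matching the LHS ✓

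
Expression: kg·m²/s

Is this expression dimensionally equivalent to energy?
No

The expression kg·m²/s has dimensions [L^2 M T^-1], but energy has dimensions [L^2 M T^-2].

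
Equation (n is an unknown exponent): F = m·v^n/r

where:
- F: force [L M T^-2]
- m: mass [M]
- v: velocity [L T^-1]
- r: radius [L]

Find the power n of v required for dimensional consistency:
n = 2

F has dimensions [L M T^-2]; v has dimensions [L T^-1].
The rest of the RHS has dimensions [L^-1 M], so v^n must supply [L^2 T^-2].
With n = 2: m·v^2/r has dimensions [L M T^-2], matching the LHS ✓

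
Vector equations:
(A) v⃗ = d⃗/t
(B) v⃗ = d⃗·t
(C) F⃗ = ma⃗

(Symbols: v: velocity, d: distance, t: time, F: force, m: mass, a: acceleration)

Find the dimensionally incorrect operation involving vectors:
(B) v⃗ = d⃗·t

(A) v⃗ = d⃗/t: LHS [L T^-1], RHS [L T^-1] ✓ — displacement (vector) divided by time (scalar)
(B) v⃗ = d⃗·t: LHS [L T^-1], RHS [L T] ✗ — velocity is displacement per time; should be d⃗/t
(C) F⃗ = ma⃗: LHS [L M T^-2], RHS [L M T^-2] ✓ — Force and acceleration are vectors, mass is a scalar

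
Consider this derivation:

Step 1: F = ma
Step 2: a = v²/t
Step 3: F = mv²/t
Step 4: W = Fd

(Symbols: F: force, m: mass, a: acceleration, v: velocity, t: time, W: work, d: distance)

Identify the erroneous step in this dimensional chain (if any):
Step 2

Step 1: F = ma → LHS [L M T^-2], RHS [L M T^-2] ✓
Step 2: a = v²/t → LHS [L T^-2], RHS [L^2 T^-3] ✗

The first dimensional inconsistency appears in step 2: a = v²/t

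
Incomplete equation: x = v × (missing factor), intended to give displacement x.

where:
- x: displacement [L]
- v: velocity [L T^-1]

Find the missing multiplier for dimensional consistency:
t (time), dimensions [T]

x has dimensions [L] and v has dimensions [L T^-1].
The missing factor must have dimensions [L] / [L T^-1] = [T], i.e. time (t).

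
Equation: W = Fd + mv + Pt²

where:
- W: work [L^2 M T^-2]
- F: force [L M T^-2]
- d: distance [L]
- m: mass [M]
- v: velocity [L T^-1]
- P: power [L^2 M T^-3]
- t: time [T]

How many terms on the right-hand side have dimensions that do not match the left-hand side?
2

LHS W: [L^2 M T^-2]
- Fd: [L^2 M T^-2] ✓
- mv: [L M T^-1] ✗
- Pt²: [L^2 M T^-1] ✗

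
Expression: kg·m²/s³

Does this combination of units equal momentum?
No

The expression kg·m²/s³ has dimensions [L^2 M T^-3], but momentum has dimensions [L M T^-1].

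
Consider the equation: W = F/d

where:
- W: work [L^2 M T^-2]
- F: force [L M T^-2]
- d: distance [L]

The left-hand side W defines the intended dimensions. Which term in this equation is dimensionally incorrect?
The right-hand side term F/d

W has dimensions [L^2 M T^-2], but F/d has dimensions [M T^-2], so the term F/d is dimensionally wrong for W.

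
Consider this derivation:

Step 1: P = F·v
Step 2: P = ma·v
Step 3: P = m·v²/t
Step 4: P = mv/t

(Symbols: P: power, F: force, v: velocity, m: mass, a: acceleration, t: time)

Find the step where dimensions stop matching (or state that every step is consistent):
Step 4

Step 1: P = F·v → LHS [L^2 M T^-3], RHS [L^2 M T^-3] ✓
Step 2: P = ma·v → LHS [L^2 M T^-3], RHS [L^2 M T^-3] ✓
Step 3: P = m·v²/t → LHS [L^2 M T^-3], RHS [L^2 M T^-3] ✓
Step 4: P = mv/t → LHS [L^2 M T^-3], RHS [L M T^-2] ✗

The first dimensional inconsistency appears in step 4: P = mv/t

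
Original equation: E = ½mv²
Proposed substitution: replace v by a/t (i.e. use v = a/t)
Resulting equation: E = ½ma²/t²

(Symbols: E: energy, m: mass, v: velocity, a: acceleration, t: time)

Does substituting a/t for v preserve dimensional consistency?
No

[v] = [L T^-1] and [a/t] = [L T^-3]. These differ, so the substitution replaces a quantity by one of different dimensions and the result E = ½ma²/t² has LHS [L^2 M T^-2] vs RHS [L^2 M T^-6] — inconsistent.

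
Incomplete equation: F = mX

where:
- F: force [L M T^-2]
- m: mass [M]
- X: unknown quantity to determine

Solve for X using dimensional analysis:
X = a (acceleration), dimensions [L T^-2]

F has dimensions [L M T^-2]; the rest of the RHS (m) has dimensions [M].
So X must have dimensions [L T^-2] — X = a (acceleration).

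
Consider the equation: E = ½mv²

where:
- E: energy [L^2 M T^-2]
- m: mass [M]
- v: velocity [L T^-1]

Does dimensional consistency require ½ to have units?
No

E has dimensions [L^2 M T^-2] and mv² already has dimensions [L^2 M T^-2], so the equation balances without ½ contributing any dimensions. ½ is a pure (dimensionless) number; changing or removing it would not affect dimensional consistency.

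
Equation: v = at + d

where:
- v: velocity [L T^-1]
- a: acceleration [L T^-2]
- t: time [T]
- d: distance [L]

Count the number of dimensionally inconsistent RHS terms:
1

LHS v: [L T^-1]
- at: [L T^-1] ✓
- d: [L] ✗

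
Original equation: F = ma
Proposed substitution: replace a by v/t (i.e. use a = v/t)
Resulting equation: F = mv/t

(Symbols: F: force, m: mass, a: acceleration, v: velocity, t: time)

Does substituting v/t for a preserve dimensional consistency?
Yes

[a] = [L T^-2] and [v/t] = [L T^-2]. These match, so the substitution replaces a quantity by one of the same dimensions and the result F = mv/t has LHS [L M T^-2] vs RHS [L M T^-2] — still consistent.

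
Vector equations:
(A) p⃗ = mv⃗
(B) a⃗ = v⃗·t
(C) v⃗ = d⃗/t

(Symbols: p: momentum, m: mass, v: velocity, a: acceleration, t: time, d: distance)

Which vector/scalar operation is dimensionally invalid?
(B) a⃗ = v⃗·t

(A) p⃗ = mv⃗: LHS [L M T^-1], RHS [L M T^-1] ✓ — mass (scalar) times velocity (vector)
(B) a⃗ = v⃗·t: LHS [L T^-2], RHS [L] ✗ — acceleration is velocity per time; should be v⃗/t
(C) v⃗ = d⃗/t: LHS [L T^-1], RHS [L T^-1] ✓ — displacement (vector) divided by time (scalar)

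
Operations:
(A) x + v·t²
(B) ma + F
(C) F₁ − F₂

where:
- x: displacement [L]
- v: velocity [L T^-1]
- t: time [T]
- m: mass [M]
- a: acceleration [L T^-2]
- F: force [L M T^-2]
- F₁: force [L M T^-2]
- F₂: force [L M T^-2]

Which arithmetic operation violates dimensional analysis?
(A) x + v·t²

(A) x + v·t²: x [L] and v·t² [L T] — different dimensions cannot be added/subtracted ✗
(B) ma + F: ma [L M T^-2] and F [L M T^-2] — same dimensions ✓
(C) F₁ − F₂: F₁ [L M T^-2] and F₂ [L M T^-2] — same dimensions ✓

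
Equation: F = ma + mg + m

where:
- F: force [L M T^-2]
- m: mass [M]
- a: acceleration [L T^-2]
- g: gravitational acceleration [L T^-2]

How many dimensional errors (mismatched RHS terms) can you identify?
1

LHS F: [L M T^-2]
- ma: [L M T^-2] ✓
- mg: [L M T^-2] ✓
- m: [M] ✗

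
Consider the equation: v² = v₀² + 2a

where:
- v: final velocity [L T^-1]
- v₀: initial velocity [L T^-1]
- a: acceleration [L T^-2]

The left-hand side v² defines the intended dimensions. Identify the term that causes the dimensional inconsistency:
The term 2a

Checking each RHS term against the LHS:
- v₀²: [L^2 T^-2] — matches v² [L^2 T^-2] ✓
- 2a: [L T^-2] — does NOT match v² [L^2 T^-2] ✗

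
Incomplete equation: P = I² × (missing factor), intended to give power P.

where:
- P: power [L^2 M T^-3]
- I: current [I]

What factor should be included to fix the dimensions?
R (resistance), dimensions [I^-2 L^2 M T^-3]

P has dimensions [L^2 M T^-3] and I² has dimensions [I^2].
The missing factor must have dimensions [L^2 M T^-3] / [I^2] = [I^-2 L^2 M T^-3], i.e. resistance (R).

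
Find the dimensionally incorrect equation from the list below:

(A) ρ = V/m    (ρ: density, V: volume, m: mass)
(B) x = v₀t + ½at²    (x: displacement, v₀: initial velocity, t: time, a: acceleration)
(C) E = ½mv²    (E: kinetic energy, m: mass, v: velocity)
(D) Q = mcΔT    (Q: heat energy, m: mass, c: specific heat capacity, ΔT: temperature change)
(A) ρ = V/m

The equation (A) ρ = V/m is dimensionally incorrect.

LHS (ρ): [L^-3 M]
RHS (V/m): [L^3 M^-1] ✗

The dimensions do not match. The other three equations balance.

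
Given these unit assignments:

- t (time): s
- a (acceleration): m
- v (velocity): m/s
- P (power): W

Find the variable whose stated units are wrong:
a

The variable a (acceleration) should have units m/s², not m.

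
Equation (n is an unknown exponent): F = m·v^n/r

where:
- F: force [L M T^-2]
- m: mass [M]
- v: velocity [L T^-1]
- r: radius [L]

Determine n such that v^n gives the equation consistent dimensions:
n = 2

F has dimensions [L M T^-2]; v has dimensions [L T^-1].
The rest of the RHS has dimensions [L^-1 M], so v^n must supply [L^2 T^-2].
With n = 2: m·v^2/r has dimensions [L M T^-2], matching the LHS ✓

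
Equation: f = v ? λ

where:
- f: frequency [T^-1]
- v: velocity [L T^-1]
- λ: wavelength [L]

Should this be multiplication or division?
division (÷): f = v ÷ λ

f [T^-1]; v [L T^-1]; λ [L].
v × λ → [L^2 T^-1] ✗
v ÷ λ → [T^-1] ✓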